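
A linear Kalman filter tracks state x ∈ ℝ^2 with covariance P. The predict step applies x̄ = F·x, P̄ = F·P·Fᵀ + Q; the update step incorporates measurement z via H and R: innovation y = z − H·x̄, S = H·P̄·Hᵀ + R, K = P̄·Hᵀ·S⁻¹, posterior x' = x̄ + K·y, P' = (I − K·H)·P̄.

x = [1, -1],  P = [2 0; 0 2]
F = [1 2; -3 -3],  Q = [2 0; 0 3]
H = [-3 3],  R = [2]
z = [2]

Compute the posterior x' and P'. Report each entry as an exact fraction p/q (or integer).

x̄ = F·x = [-1, 0]
P̄ = F·P·Fᵀ + Q = [12 -18; -18 39]
y = z − H·x̄ = [-1]
S = H·P̄·Hᵀ + R = [785]
K = P̄·Hᵀ·S⁻¹ = [-18/157; 171/785]
x' = x̄ + K·y = [-139/157, -171/785]
P' = (I − K·H)·P̄ = [264/157 252/157; 252/157 1374/785]

x' = [-139/157, -171/785]
P' = [264/157 252/157; 252/157 1374/785]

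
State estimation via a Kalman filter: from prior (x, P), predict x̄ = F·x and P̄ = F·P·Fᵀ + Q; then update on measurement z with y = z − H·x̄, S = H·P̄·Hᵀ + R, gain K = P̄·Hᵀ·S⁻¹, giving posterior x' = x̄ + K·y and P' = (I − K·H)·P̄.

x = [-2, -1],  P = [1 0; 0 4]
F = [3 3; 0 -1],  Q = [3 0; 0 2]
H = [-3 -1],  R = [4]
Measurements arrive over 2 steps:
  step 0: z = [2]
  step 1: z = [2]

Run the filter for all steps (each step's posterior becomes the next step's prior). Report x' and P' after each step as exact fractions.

step 0: x̄ = F·x = [-9, 1]
step 0: P̄ = F·P·Fᵀ + Q = [48 -12; -12 6]
step 0: y = z − H·x̄ = [-24]
step 0: S = H·P̄·Hᵀ + R = [370]
step 0: K = P̄·Hᵀ·S⁻¹ = [-66/185; 3/37]
step 0: x' = x̄ + K·y = [-81/185, -35/37]
step 0: P' = (I − K·H)·P̄ = [168/185 -48/37; -48/37 132/37]
step 1: x̄ = F·x = [-768/185, 35/37]
step 1: P̄ = F·P·Fᵀ + Q = [3687/185 -252/37; -252/37 206/37]
step 1: y = z − H·x̄ = [-1759/185]
step 1: S = H·P̄·Hᵀ + R = [27393/185]
step 1: K = P̄·Hᵀ·S⁻¹ = [-3267/9131; 2750/27393]
step 1: x' = x̄ + K·y = [-6843/9131, -235/27393]
step 1: P' = (I − K·H)·P̄ = [8898/9131 -13626/9131; -13626/9131 111634/27393]

step 0: x' = [-81/185, -35/37], P' = [168/185 -48/37; -48/37 132/37]
step 1: x' = [-6843/9131, -235/27393], P' = [8898/9131 -13626/9131; -13626/9131 111634/27393]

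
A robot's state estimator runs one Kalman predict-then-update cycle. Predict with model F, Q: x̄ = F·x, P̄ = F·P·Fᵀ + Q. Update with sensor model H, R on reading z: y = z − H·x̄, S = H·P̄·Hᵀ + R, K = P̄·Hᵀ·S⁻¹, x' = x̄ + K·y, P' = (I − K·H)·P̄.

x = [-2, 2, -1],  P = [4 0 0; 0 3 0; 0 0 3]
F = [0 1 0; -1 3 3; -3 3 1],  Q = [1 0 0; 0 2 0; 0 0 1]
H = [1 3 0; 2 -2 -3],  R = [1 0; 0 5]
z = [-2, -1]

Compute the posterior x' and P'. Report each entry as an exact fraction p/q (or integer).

x' = [181671/154115, -165137/154115, 295972/154115]
P' = [363419/154115 -117678/154115 317628/154115; -117678/154115 55056/154115 -113691/154115; 317628/154115 -113691/154115 368456/154115]

x̄ = F·x = [2, 5, 11]
P̄ = F·P·Fᵀ + Q = [4 9 9; 9 60 48; 9 48 67]
y = z − H·x̄ = [-19, 38]
S = H·P̄·Hᵀ + R = [599 -775; -775 1260]
K = P̄·Hᵀ·S⁻¹ = [2077/30823 1862/154115; 9498/30823 -879/154115; -4689/30823 -48546/154115]
x' = x̄ + K·y = [181671/154115, -165137/154115, 295972/154115]
P' = (I − K·H)·P̄ = [363419/154115 -117678/154115 317628/154115; -117678/154115 55056/154115 -113691/154115; 317628/154115 -113691/154115 368456/154115]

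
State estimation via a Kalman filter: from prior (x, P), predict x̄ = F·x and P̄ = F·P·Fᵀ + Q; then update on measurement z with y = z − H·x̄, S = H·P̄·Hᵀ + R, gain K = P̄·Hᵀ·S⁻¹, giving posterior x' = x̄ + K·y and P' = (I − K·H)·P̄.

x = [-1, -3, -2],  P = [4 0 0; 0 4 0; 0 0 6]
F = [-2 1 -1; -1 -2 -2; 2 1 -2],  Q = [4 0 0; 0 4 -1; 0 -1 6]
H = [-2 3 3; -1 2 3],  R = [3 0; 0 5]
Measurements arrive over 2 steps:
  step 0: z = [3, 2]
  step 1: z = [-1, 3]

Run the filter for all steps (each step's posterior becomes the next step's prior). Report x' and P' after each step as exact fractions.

step 0: x' = [19696/5495, 31454/5495, -24083/10990], P' = [129792/5495 112248/5495 -27753/5495; 112248/5495 129387/5495 -52132/5495; -27753/5495 -52132/5495 63129/10990]
step 1: x' = [75431623/44175689, -970382409/353405512, 309336509/88351378], P' = [1480603794/44175689 1341065640/44175689 -376275087/44175689; 1341065640/44175689 11814691173/353405512 -1144259063/88351378; -376275087/44175689 -1144259063/88351378 308853777/44175689]

step 0: x̄ = F·x = [1, 11, -1]
step 0: P̄ = F·P·Fᵀ + Q = [30 12 0; 12 48 7; 0 7 50]
step 0: y = z − H·x̄ = [-25, -16]
step 0: S = H·P̄·Hᵀ + R = [987 819; 819 713]
step 0: K = P̄·Hᵀ·S⁻¹ = [-2033/5495 327/785; 2423/5495 -282/785; -4131/10990 1039/1570]
step 0: x' = x̄ + K·y = [19696/5495, 31454/5495, -24083/10990]
step 0: P' = (I − K·H)·P̄ = [129792/5495 112248/5495 -27753/5495; 112248/5495 129387/5495 -52132/5495; -27753/5495 -52132/5495 63129/10990]
step 1: x̄ = F·x = [8207/10990, -58521/5495, 94929/5495]
step 1: P̄ = F·P·Fᵀ + Q = [492719/10990 261918/5495 -225762/5495; 261918/5495 716502/5495 -1007593/5495; -225762/5495 -1007593/5495 1687327/5495]
step 1: y = z − H·x̄ = [-15216/785, -294313/10990]
step 1: S = H·P̄·Hᵀ + R = [580834/785 723173/785; 723173/785 13083139/10990]
step 1: K = P̄·Hᵀ·S⁻¹ = [-22278643/44175689 14540445/44175689; 85304841/353405512 -83025153/176702756; -24851393/88351378 31715471/44175689]
step 1: x' = x̄ + K·y = [75431623/44175689, -970382409/353405512, 309336509/88351378]
step 1: P' = (I − K·H)·P̄ = [1480603794/44175689 1341065640/44175689 -376275087/44175689; 1341065640/44175689 11814691173/353405512 -1144259063/88351378; -376275087/44175689 -1144259063/88351378 308853777/44175689]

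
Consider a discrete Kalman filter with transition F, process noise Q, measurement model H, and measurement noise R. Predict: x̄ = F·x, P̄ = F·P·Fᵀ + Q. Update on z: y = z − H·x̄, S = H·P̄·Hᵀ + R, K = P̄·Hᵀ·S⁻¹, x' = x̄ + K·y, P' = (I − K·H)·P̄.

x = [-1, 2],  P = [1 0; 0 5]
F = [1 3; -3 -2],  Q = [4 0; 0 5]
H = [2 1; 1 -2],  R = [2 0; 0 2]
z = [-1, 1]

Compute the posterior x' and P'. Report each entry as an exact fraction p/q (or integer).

x' = [-1567/16119, -2719/5373]
P' = [6310/16119 -44/5373; -44/5373 694/1791]

x̄ = F·x = [5, -1]
P̄ = F·P·Fᵀ + Q = [50 -33; -33 34]
y = z − H·x̄ = [-10, -6]
S = H·P̄·Hᵀ + R = [104 131; 131 320]
K = P̄·Hᵀ·S⁻¹ = [6244/16119 3287/16119; 997/5373 -2104/5373]
x' = x̄ + K·y = [-1567/16119, -2719/5373]
P' = (I − K·H)·P̄ = [6310/16119 -44/5373; -44/5373 694/1791]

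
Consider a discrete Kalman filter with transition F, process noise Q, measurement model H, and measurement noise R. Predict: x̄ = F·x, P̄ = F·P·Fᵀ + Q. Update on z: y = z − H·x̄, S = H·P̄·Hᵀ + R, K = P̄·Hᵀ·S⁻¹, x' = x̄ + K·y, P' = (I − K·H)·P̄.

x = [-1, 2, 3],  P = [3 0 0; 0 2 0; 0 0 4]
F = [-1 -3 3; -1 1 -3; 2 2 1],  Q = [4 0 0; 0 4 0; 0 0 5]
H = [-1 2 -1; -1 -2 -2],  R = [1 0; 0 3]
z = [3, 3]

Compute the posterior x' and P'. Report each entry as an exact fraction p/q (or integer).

x' = [-9824/9809, 3654/9809, -11666/9809]
P' = [589498/29427 92290/29427 -132451/9809; 92290/29427 20002/29427 -20279/9809; -132451/9809 -20279/9809 93457/9809]

x̄ = F·x = [4, -6, 5]
P̄ = F·P·Fᵀ + Q = [61 -39 -6; -39 45 -14; -6 -14 29]
y = z − H·x̄ = [24, 5]
S = H·P̄·Hᵀ + R = [471 -51; -51 68]
K = P̄·Hᵀ·S⁻¹ = [-445/1731 2292/9809; 503/1731 -1180/9809; -92/577 -4635/9809]
x' = x̄ + K·y = [-9824/9809, 3654/9809, -11666/9809]
P' = (I − K·H)·P̄ = [589498/29427 92290/29427 -132451/9809; 92290/29427 20002/29427 -20279/9809; -132451/9809 -20279/9809 93457/9809]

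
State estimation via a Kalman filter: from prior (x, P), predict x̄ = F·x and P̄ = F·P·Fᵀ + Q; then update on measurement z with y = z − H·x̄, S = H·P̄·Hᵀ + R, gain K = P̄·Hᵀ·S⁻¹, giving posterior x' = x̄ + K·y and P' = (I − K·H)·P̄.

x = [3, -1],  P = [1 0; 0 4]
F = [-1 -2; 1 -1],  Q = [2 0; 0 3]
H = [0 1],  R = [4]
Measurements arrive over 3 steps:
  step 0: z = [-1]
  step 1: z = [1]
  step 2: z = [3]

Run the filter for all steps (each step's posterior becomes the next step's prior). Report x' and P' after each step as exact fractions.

step 0: x̄ = F·x = [-1, 4]
step 0: P̄ = F·P·Fᵀ + Q = [19 7; 7 8]
step 0: y = z − H·x̄ = [-5]
step 0: S = H·P̄·Hᵀ + R = [12]
step 0: K = P̄·Hᵀ·S⁻¹ = [7/12; 2/3]
step 0: x' = x̄ + K·y = [-47/12, 2/3]
step 0: P' = (I − K·H)·P̄ = [179/12 7/3; 7/3 8/3]
step 1: x̄ = F·x = [31/12, -55/12]
step 1: P̄ = F·P·Fᵀ + Q = [443/12 -143/12; -143/12 191/12]
step 1: y = z − H·x̄ = [67/12]
step 1: S = H·P̄·Hᵀ + R = [239/12]
step 1: K = P̄·Hᵀ·S⁻¹ = [-143/239; 191/239]
step 1: x' = x̄ + K·y = [-181/239, -29/239]
step 1: P' = (I − K·H)·P̄ = [7119/239 -572/239; -572/239 764/239]
step 2: x̄ = F·x = [1, -152/239]
step 2: P̄ = F·P·Fᵀ + Q = [35 -21; -21 9744/239]
step 2: y = z − H·x̄ = [869/239]
step 2: S = H·P̄·Hᵀ + R = [10700/239]
step 2: K = P̄·Hᵀ·S⁻¹ = [-5019/10700; 2436/2675]
step 2: x' = x̄ + K·y = [-7549/10700, 7156/2675]
step 2: P' = (I − K·H)·P̄ = [269101/10700 -5019/2675; -5019/2675 9744/2675]

step 0: x' = [-47/12, 2/3], P' = [179/12 7/3; 7/3 8/3]
step 1: x' = [-181/239, -29/239], P' = [7119/239 -572/239; -572/239 764/239]
step 2: x' = [-7549/10700, 7156/2675], P' = [269101/10700 -5019/2675; -5019/2675 9744/2675]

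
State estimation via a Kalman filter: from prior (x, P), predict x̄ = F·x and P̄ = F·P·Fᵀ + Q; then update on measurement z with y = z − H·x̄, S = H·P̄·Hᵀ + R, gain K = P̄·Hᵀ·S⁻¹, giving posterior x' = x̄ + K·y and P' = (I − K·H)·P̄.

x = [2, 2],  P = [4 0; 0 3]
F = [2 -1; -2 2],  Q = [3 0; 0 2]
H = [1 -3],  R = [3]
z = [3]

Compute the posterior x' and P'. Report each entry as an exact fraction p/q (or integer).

x' = [942/427, -16/61]
P' = [1650/427 66/61; 66/61 38/61]

x̄ = F·x = [2, 0]
P̄ = F·P·Fᵀ + Q = [22 -22; -22 30]
y = z − H·x̄ = [1]
S = H·P̄·Hᵀ + R = [427]
K = P̄·Hᵀ·S⁻¹ = [88/427; -16/61]
x' = x̄ + K·y = [942/427, -16/61]
P' = (I − K·H)·P̄ = [1650/427 66/61; 66/61 38/61]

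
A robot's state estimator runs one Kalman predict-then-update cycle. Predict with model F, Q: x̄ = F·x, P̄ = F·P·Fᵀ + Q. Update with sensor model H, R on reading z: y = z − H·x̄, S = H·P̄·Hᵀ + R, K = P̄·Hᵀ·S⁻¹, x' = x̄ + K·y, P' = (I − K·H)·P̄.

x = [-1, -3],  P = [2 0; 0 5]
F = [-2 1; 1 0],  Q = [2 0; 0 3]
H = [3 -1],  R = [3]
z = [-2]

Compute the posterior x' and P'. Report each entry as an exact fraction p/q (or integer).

x' = [-1, -1]
P' = [104/167 165/167; 165/167 546/167]

x̄ = F·x = [-1, -1]
P̄ = F·P·Fᵀ + Q = [15 -4; -4 5]
y = z − H·x̄ = [0]
S = H·P̄·Hᵀ + R = [167]
K = P̄·Hᵀ·S⁻¹ = [49/167; -17/167]
x' = x̄ + K·y = [-1, -1]
P' = (I − K·H)·P̄ = [104/167 165/167; 165/167 546/167]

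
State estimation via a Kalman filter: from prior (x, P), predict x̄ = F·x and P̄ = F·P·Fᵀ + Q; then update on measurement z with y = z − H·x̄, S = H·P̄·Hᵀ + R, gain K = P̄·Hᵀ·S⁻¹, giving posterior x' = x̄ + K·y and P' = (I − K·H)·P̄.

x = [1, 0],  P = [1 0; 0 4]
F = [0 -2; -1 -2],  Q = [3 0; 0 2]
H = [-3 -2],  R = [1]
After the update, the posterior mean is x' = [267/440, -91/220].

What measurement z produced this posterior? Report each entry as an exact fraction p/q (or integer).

z = [-1]

x̄ = F·x = [0, -1]
P̄ = F·P·Fᵀ + Q = [19 16; 16 19]
S = H·P̄·Hᵀ + R = [440]
K = P̄·Hᵀ·S⁻¹ = [-89/440; -43/220]
x' − x̄ = [267/440, 129/220] = K·y
y = (KᵀK)⁻¹·Kᵀ·(x' − x̄) = [-3]
z = y + H·x̄ = [-3] + [2] = [-1]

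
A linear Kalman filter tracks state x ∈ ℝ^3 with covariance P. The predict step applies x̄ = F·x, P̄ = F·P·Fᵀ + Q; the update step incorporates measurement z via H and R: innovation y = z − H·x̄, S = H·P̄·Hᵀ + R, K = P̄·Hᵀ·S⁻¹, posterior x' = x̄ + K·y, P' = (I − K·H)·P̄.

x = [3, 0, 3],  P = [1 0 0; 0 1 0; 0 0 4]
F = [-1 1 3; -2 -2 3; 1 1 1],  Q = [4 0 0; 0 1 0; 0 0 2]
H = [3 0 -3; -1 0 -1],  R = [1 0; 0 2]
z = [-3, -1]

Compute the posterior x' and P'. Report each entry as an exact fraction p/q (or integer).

x̄ = F·x = [6, 3, 6]
P̄ = F·P·Fᵀ + Q = [42 36 12; 36 45 8; 12 8 8]
y = z − H·x̄ = [-3, 11]
S = H·P̄·Hᵀ + R = [235 -102; -102 76]
K = P̄·Hᵀ·S⁻¹ = [333/1864 -1755/3728; 237/932 -443/1864; -141/932 -869/1864]
x' = x̄ + K·y = [1065/3728, -703/1864, 2471/1864]
P' = (I − K·H)·P̄ = [933/1864 261/932 411/932; 261/932 6143/466 91/466; 411/932 91/466 229/466]

x' = [1065/3728, -703/1864, 2471/1864]
P' = [933/1864 261/932 411/932; 261/932 6143/466 91/466; 411/932 91/466 229/466]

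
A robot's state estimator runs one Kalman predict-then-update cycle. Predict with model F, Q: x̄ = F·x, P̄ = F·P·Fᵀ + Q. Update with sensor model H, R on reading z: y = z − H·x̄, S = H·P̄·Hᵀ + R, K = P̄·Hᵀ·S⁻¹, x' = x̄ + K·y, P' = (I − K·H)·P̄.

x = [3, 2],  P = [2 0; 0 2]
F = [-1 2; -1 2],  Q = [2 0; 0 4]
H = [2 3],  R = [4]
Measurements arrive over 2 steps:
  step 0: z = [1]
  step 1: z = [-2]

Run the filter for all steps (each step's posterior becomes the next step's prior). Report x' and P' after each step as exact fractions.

step 0: x' = [41/149, 25/149], P' = [330/149 -184/149; -184/149 164/149]
step 1: x' = [-9080/25101, -3484/8367], P' = [55898/25101 -10376/8367; -10376/8367 3076/2789]

step 0: x̄ = F·x = [1, 1]
step 0: P̄ = F·P·Fᵀ + Q = [12 10; 10 14]
step 0: y = z − H·x̄ = [-4]
step 0: S = H·P̄·Hᵀ + R = [298]
step 0: K = P̄·Hᵀ·S⁻¹ = [27/149; 31/149]
step 0: x' = x̄ + K·y = [41/149, 25/149]
step 0: P' = (I − K·H)·P̄ = [330/149 -184/149; -184/149 164/149]
step 1: x̄ = F·x = [9/149, 9/149]
step 1: P̄ = F·P·Fᵀ + Q = [2020/149 1722/149; 1722/149 2318/149]
step 1: y = z − H·x̄ = [-343/149]
step 1: S = H·P̄·Hᵀ + R = [50202/149]
step 1: K = P̄·Hᵀ·S⁻¹ = [4603/25101; 1733/8367]
step 1: x' = x̄ + K·y = [-9080/25101, -3484/8367]
step 1: P' = (I − K·H)·P̄ = [55898/25101 -10376/8367; -10376/8367 3076/2789]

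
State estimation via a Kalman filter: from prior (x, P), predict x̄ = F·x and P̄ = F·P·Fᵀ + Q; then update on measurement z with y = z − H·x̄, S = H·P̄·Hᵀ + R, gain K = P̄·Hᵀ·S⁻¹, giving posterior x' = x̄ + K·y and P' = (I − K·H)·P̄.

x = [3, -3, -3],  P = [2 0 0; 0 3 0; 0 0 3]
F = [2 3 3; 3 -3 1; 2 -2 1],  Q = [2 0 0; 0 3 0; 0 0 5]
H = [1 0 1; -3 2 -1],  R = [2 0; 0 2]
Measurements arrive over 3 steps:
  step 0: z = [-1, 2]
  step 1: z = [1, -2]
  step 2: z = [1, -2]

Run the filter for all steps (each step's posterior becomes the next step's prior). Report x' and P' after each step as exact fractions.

step 0: x' = [-6313/21102, 3439/7034, -7367/21102], P' = [25132/10551 8837/3517 -18139/10551; 8837/3517 12717/3517 -3140/3517; -18139/10551 -3140/3517 31504/10551]
step 1: x' = [-258517/3752760, -754481/750552, 175346/469095], P' = [18279127/9381900 3384659/1876380 -4022872/2345475; 3384659/1876380 936409/375276 -779263/938190; -4022872/2345475 -779263/938190 14385461/4690950]
step 2: x' = [57406862557/47649737742, 16465325741/15883245914, 6823274915/23824868871], P' = [46010657998/23824868871 14244003837/7941622957 -40308421913/23824868871; 14244003837/7941622957 19770236257/7941622957 -6481371345/7941622957; -40308421913/23824868871 -6481371345/7941622957 72331662520/23824868871]

step 0: x̄ = F·x = [-12, 15, 9]
step 0: P̄ = F·P·Fᵀ + Q = [64 -6 -1; -6 51 33; -1 33 28]
step 0: y = z − H·x̄ = [2, -55]
step 0: S = H·P̄·Hᵀ + R = [92 -162; -162 744]
step 0: K = P̄·Hᵀ·S⁻¹ = [2331/7034 -4235/21102; 5697/7034 2063/7034; 4455/7034 4073/21102]
step 0: x' = x̄ + K·y = [-6313/21102, 3439/7034, -7367/21102]
step 0: P' = (I − K·H)·P̄ = [25132/10551 8837/3517 -18139/10551; 8837/3517 12717/3517 -3140/3517; -18139/10551 -3140/3517 31504/10551]
step 1: x̄ = F·x = [-1888/10551, -57257/21102, -40627/21102]
step 1: P̄ = F·P·Fᵀ + Q = [679429/10551 -161531/10551 -97696/10551; -161531/10551 103192/10551 49475/10551; -97696/10551 49475/10551 90427/10551]
step 1: y = z − H·x̄ = [21835/7034, 6785/7034]
step 1: S = H·P̄·Hᵀ + R = [198522/3517 -654014/3517; -654014/3517 2597818/3517]
step 1: K = P̄·Hᵀ·S⁻¹ = [729213/6254600 -1633101/6254600; 608711/1250920 256213/1250920; 2113239/3127300 653047/3127300]
step 1: x' = x̄ + K·y = [-258517/3752760, -754481/750552, 175346/469095]
step 1: P' = (I − K·H)·P̄ = [18279127/9381900 3384659/1876380 -4022872/2345475; 3384659/1876380 936409/375276 -779263/938190; -4022872/2345475 -779263/938190 14385461/4690950]
step 2: x̄ = F·x = [-1525189/750552, 1493054/469095, 1053818/469095]
step 2: P̄ = F·P·Fᵀ + Q = [17248999/375276 -941852/93819 -525395/93819; -941852/93819 19427083/2345475 8583301/2345475; -525395/93819 8583301/2345475 36928019/4690950]
step 2: y = z − H·x̄ = [2948161/3752760, -833485/68232]
step 2: S = H·P̄·Hᵀ + R = [418765813/9381900 -23219581/170580; -23219581/170580 18044111/34116]
step 2: K = P̄·Hᵀ·S⁻¹ = [5702236085/47649737742 -12259529059/47649737742; 3881316246/7941622957 1644916174/7941622957; 32023240607/47649737742 9705375149/47649737742]
step 2: x' = x̄ + K·y = [57406862557/47649737742, 16465325741/15883245914, 6823274915/23824868871]
step 2: P' = (I − K·H)·P̄ = [46010657998/23824868871 14244003837/7941622957 -40308421913/23824868871; 14244003837/7941622957 19770236257/7941622957 -6481371345/7941622957; -40308421913/23824868871 -6481371345/7941622957 72331662520/23824868871]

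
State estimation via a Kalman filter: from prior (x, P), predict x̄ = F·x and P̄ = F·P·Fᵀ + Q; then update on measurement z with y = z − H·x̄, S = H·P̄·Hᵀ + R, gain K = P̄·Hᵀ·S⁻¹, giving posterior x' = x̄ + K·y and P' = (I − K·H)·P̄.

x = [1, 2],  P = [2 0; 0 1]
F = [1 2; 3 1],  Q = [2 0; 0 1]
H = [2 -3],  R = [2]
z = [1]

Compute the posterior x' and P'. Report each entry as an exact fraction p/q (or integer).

x̄ = F·x = [5, 5]
P̄ = F·P·Fᵀ + Q = [8 8; 8 20]
y = z − H·x̄ = [6]
S = H·P̄·Hᵀ + R = [118]
K = P̄·Hᵀ·S⁻¹ = [-4/59; -22/59]
x' = x̄ + K·y = [271/59, 163/59]
P' = (I − K·H)·P̄ = [440/59 296/59; 296/59 212/59]

x' = [271/59, 163/59]
P' = [440/59 296/59; 296/59 212/59]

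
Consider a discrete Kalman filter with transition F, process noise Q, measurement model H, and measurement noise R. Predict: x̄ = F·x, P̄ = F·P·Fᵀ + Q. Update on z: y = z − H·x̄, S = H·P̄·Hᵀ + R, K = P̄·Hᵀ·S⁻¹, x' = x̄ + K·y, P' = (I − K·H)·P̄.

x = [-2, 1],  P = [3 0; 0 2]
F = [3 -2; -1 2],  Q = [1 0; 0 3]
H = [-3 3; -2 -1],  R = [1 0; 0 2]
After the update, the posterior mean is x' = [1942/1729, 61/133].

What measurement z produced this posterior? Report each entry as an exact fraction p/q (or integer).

x̄ = F·x = [-8, 4]
P̄ = F·P·Fᵀ + Q = [36 -17; -17 14]
S = H·P̄·Hᵀ + R = [757 225; 225 92]
K = P̄·Hᵀ·S⁻¹ = [-2253/19019 -5860/19019; 312/1463 -445/1463]
x' − x̄ = [15774/1729, -471/133] = K·y
y = (KᵀK)⁻¹·Kᵀ·(x' − x̄) = [-38, -15]
z = y + H·x̄ = [-38, -15] + [36, 12] = [-2, -3]

z = [-2, -3]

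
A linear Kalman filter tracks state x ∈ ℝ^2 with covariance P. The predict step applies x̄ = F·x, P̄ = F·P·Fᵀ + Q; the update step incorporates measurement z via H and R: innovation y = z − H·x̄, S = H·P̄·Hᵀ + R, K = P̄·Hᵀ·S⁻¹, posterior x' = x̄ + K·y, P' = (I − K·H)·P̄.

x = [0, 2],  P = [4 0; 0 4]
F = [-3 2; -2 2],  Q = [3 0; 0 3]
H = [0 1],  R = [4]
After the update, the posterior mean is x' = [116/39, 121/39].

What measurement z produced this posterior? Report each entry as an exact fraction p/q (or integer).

z = [3]

x̄ = F·x = [4, 4]
P̄ = F·P·Fᵀ + Q = [55 40; 40 35]
S = H·P̄·Hᵀ + R = [39]
K = P̄·Hᵀ·S⁻¹ = [40/39; 35/39]
x' − x̄ = [-40/39, -35/39] = K·y
y = (KᵀK)⁻¹·Kᵀ·(x' − x̄) = [-1]
z = y + H·x̄ = [-1] + [4] = [3]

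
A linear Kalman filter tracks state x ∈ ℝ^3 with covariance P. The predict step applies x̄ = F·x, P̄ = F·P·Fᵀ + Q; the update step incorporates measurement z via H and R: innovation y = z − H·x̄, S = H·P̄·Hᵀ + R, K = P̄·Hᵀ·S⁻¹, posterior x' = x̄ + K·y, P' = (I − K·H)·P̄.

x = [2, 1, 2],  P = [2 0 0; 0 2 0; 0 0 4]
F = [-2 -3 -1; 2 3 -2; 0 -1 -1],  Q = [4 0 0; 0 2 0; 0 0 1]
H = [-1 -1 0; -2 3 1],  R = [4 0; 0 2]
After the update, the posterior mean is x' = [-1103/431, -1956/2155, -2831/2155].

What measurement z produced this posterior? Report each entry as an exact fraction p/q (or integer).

x̄ = F·x = [-9, 3, -3]
P̄ = F·P·Fᵀ + Q = [34 -18 10; -18 44 2; 10 2 7]
S = H·P̄·Hᵀ + R = [46 -58; -58 729]
K = P̄·Hᵀ·S⁻¹ = [-1816/3017 -608/3017; -4547/15085 3156/15085; -4577/15085 -509/15085]
x' − x̄ = [2776/431, -8421/2155, 3634/2155] = K·y
y = (KᵀK)⁻¹·Kᵀ·(x' − x̄) = [-3, -23]
z = y + H·x̄ = [-3, -23] + [6, 24] = [3, 1]

z = [3, 1]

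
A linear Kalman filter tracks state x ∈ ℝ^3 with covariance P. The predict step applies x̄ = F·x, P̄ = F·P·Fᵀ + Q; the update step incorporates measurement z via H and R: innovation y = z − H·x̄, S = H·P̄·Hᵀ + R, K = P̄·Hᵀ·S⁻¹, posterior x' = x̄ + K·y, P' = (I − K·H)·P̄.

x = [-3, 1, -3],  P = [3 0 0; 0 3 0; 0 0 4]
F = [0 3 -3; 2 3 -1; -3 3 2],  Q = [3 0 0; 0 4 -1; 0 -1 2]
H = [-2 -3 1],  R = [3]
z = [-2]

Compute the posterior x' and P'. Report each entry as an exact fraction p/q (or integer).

x' = [1780/203, -584/203, 1394/203]
P' = [3312/203 -1062/203 3315/203; -1062/203 3095/406 2409/203; 3315/203 2409/203 13890/203]

x̄ = F·x = [12, 0, 6]
P̄ = F·P·Fᵀ + Q = [66 39 3; 39 47 0; 3 0 72]
y = z − H·x̄ = [16]
S = H·P̄·Hᵀ + R = [1218]
K = P̄·Hᵀ·S⁻¹ = [-41/203; -73/406; 11/203]
x' = x̄ + K·y = [1780/203, -584/203, 1394/203]
P' = (I − K·H)·P̄ = [3312/203 -1062/203 3315/203; -1062/203 3095/406 2409/203; 3315/203 2409/203 13890/203]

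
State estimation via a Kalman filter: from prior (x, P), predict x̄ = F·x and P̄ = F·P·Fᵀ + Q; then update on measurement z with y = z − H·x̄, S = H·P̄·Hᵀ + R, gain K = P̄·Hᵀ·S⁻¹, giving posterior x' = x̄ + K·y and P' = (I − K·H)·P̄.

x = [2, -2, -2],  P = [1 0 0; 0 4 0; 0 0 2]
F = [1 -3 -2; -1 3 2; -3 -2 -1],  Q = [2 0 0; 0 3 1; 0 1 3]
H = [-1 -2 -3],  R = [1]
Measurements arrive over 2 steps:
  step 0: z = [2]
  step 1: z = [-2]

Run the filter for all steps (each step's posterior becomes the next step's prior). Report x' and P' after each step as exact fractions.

step 0: x̄ = F·x = [12, -12, 0]
step 0: P̄ = F·P·Fᵀ + Q = [47 -45 25; -45 48 -24; 25 -24 30]
step 0: y = z − H·x̄ = [-10]
step 0: S = H·P̄·Hᵀ + R = [192]
step 0: K = P̄·Hᵀ·S⁻¹ = [-1/6; 7/64; -67/192]
step 0: x' = x̄ + K·y = [41/3, -419/32, 335/96]
step 0: P' = (I − K·H)·P̄ = [125/3 -83/2 83/6; -83/2 2925/64 -1067/64; 83/6 -1067/64 1271/192]
step 1: x̄ = F·x = [1471/32, -1471/32, -1757/96]
step 1: P̄ = F·P·Fᵀ + Q = [30405/64 -30277/64 -11237/64; -30277/64 30469/64 11301/64; -11237/64 11301/64 16463/192]
step 1: y = z − H·x̄ = [-823/8]
step 1: S = H·P̄·Hᵀ + R = [9301/4]
step 1: K = P̄·Hᵀ·S⁻¹ = [15965/37204; -16141/37204; -6957/37204]
step 1: x' = x̄ + K·y = [33911/18602, -12429/9301, 26093/27903]
step 1: P' = (I − K·H)·P̄ = [872365/18602 -1494707/37204 409573/37204; -1494707/37204 357192/9301 -112224/9301; 409573/37204 -112224/9301 123794/27903]

step 0: x' = [41/3, -419/32, 335/96], P' = [125/3 -83/2 83/6; -83/2 2925/64 -1067/64; 83/6 -1067/64 1271/192]
step 1: x' = [33911/18602, -12429/9301, 26093/27903], P' = [872365/18602 -1494707/37204 409573/37204; -1494707/37204 357192/9301 -112224/9301; 409573/37204 -112224/9301 123794/27903]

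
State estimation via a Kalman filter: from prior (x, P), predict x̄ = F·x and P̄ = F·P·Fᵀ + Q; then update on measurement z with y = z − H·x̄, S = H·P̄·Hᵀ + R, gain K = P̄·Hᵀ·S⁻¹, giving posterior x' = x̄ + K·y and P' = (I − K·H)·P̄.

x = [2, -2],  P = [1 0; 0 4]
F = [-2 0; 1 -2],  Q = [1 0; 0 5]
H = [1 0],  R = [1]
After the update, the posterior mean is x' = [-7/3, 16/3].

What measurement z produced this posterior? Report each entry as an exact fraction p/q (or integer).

x̄ = F·x = [-4, 6]
P̄ = F·P·Fᵀ + Q = [5 -2; -2 22]
S = H·P̄·Hᵀ + R = [6]
K = P̄·Hᵀ·S⁻¹ = [5/6; -1/3]
x' − x̄ = [5/3, -2/3] = K·y
y = (KᵀK)⁻¹·Kᵀ·(x' − x̄) = [2]
z = y + H·x̄ = [2] + [-4] = [-2]

z = [-2]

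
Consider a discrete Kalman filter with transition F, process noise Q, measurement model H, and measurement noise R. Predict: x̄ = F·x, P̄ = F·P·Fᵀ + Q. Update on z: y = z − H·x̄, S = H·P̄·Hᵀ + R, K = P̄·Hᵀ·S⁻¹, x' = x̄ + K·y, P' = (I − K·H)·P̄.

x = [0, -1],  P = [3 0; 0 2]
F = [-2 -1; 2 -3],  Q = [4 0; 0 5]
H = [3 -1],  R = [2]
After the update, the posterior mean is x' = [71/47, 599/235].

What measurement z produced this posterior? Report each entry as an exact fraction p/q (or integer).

x̄ = F·x = [1, 3]
P̄ = F·P·Fᵀ + Q = [18 -6; -6 35]
S = H·P̄·Hᵀ + R = [235]
K = P̄·Hᵀ·S⁻¹ = [12/47; -53/235]
x' − x̄ = [24/47, -106/235] = K·y
y = (KᵀK)⁻¹·Kᵀ·(x' − x̄) = [2]
z = y + H·x̄ = [2] + [0] = [2]

z = [2]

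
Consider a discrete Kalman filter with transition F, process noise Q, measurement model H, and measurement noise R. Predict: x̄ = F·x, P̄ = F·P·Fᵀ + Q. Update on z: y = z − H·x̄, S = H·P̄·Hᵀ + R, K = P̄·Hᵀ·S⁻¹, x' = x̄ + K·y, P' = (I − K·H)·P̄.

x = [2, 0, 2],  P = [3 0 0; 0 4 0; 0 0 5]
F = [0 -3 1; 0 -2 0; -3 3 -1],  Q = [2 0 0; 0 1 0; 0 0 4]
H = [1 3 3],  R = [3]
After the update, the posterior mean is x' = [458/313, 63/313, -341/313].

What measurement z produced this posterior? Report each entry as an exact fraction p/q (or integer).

z = [-1]

x̄ = F·x = [2, 0, -8]
P̄ = F·P·Fᵀ + Q = [43 24 -41; 24 17 -24; -41 -24 72]
S = H·P̄·Hᵀ + R = [313]
K = P̄·Hᵀ·S⁻¹ = [-8/313; 3/313; 103/313]
x' − x̄ = [-168/313, 63/313, 2163/313] = K·y
y = (KᵀK)⁻¹·Kᵀ·(x' − x̄) = [21]
z = y + H·x̄ = [21] + [-22] = [-1]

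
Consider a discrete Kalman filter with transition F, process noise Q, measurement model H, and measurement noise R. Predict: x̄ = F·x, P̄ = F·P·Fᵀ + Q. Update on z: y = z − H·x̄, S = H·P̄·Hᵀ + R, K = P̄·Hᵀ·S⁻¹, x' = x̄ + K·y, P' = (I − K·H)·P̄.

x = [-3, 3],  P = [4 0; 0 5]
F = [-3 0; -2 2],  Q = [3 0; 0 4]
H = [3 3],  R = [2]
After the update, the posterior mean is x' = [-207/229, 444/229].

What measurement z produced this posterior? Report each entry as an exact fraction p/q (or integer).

z = [3]

x̄ = F·x = [9, 12]
P̄ = F·P·Fᵀ + Q = [39 24; 24 40]
S = H·P̄·Hᵀ + R = [1145]
K = P̄·Hᵀ·S⁻¹ = [189/1145; 192/1145]
x' − x̄ = [-2268/229, -2304/229] = K·y
y = (KᵀK)⁻¹·Kᵀ·(x' − x̄) = [-60]
z = y + H·x̄ = [-60] + [63] = [3]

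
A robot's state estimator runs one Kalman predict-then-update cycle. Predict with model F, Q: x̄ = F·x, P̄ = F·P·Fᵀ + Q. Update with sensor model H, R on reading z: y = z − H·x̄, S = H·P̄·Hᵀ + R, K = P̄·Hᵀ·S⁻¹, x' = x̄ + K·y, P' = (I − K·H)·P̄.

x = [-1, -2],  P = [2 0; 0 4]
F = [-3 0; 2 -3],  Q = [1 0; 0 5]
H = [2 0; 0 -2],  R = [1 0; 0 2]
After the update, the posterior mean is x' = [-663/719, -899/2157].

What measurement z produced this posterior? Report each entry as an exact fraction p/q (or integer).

z = [-2, 1]

x̄ = F·x = [3, 4]
P̄ = F·P·Fᵀ + Q = [19 -12; -12 49]
S = H·P̄·Hᵀ + R = [77 48; 48 198]
K = P̄·Hᵀ·S⁻¹ = [354/719 4/2157; -8/2157 -3197/6471]
x' − x̄ = [-2820/719, -9527/2157] = K·y
y = (KᵀK)⁻¹·Kᵀ·(x' − x̄) = [-8, 9]
z = y + H·x̄ = [-8, 9] + [6, -8] = [-2, 1]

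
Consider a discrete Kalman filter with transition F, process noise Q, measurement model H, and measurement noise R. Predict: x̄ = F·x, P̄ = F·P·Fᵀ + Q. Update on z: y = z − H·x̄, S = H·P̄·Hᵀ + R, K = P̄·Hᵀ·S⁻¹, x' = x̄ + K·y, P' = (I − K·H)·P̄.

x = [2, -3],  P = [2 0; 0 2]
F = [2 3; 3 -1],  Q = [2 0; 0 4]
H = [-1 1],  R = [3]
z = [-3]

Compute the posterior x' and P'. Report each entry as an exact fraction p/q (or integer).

x' = [159/43, 81/43]
P' = [720/43 654/43; 654/43 708/43]

x̄ = F·x = [-5, 9]
P̄ = F·P·Fᵀ + Q = [28 6; 6 24]
y = z − H·x̄ = [-17]
S = H·P̄·Hᵀ + R = [43]
K = P̄·Hᵀ·S⁻¹ = [-22/43; 18/43]
x' = x̄ + K·y = [159/43, 81/43]
P' = (I − K·H)·P̄ = [720/43 654/43; 654/43 708/43]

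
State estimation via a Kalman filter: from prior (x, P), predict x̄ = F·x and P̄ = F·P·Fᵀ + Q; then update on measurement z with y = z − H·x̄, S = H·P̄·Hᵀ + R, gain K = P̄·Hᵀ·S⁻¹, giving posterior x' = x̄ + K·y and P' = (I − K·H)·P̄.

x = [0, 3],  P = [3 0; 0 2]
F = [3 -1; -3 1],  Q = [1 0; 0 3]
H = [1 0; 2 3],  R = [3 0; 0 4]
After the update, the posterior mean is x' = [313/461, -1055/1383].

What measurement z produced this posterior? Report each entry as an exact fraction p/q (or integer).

z = [1, -1]

x̄ = F·x = [-3, 3]
P̄ = F·P·Fᵀ + Q = [30 -29; -29 32]
S = H·P̄·Hᵀ + R = [33 -27; -27 64]
K = P̄·Hᵀ·S⁻¹ = [397/461 -27/461; -830/1383 157/461]
x' − x̄ = [1696/461, -5204/1383] = K·y
y = (KᵀK)⁻¹·Kᵀ·(x' − x̄) = [4, -4]
z = y + H·x̄ = [4, -4] + [-3, 3] = [1, -1]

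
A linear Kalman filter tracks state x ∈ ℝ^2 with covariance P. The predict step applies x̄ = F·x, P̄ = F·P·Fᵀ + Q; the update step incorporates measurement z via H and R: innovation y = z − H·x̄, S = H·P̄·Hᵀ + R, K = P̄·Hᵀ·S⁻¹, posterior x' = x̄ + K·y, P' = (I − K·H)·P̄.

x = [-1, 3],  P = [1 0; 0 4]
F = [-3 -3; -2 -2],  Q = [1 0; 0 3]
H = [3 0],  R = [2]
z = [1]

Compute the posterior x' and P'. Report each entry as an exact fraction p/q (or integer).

x' = [63/208, 23/208]
P' = [23/104 15/104; 15/104 367/104]

x̄ = F·x = [-6, -4]
P̄ = F·P·Fᵀ + Q = [46 30; 30 23]
y = z − H·x̄ = [19]
S = H·P̄·Hᵀ + R = [416]
K = P̄·Hᵀ·S⁻¹ = [69/208; 45/208]
x' = x̄ + K·y = [63/208, 23/208]
P' = (I − K·H)·P̄ = [23/104 15/104; 15/104 367/104]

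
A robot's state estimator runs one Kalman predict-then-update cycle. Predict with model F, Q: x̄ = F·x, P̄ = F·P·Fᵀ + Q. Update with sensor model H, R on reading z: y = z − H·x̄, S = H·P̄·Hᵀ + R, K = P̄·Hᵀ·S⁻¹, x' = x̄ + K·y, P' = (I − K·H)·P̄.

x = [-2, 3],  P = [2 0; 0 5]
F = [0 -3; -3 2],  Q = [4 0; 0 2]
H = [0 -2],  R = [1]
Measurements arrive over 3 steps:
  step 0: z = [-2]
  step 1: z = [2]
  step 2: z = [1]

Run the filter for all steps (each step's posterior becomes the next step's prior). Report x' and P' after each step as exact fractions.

step 0: x' = [-129/161, 172/161], P' = [4289/161 -30/161; -30/161 40/161]
step 1: x' = [-494868/157933, -157041/157933], P' = [978412/157933 -510/157933; -510/157933 39443/157933]
step 2: x' = [118901931/37299797, -17400410/37299797], P' = [231564119/37299797 -241248/37299797; -241248/37299797 9285466/37299797]

step 0: x̄ = F·x = [-9, 12]
step 0: P̄ = F·P·Fᵀ + Q = [49 -30; -30 40]
step 0: y = z − H·x̄ = [22]
step 0: S = H·P̄·Hᵀ + R = [161]
step 0: K = P̄·Hᵀ·S⁻¹ = [60/161; -80/161]
step 0: x' = x̄ + K·y = [-129/161, 172/161]
step 0: P' = (I − K·H)·P̄ = [4289/161 -30/161; -30/161 40/161]
step 1: x̄ = F·x = [-516/161, 731/161]
step 1: P̄ = F·P·Fᵀ + Q = [1004/161 -510/161; -510/161 39443/161]
step 1: y = z − H·x̄ = [1784/161]
step 1: S = H·P̄·Hᵀ + R = [157933/161]
step 1: K = P̄·Hᵀ·S⁻¹ = [1020/157933; -78886/157933]
step 1: x' = x̄ + K·y = [-494868/157933, -157041/157933]
step 1: P' = (I − K·H)·P̄ = [978412/157933 -510/157933; -510/157933 39443/157933]
step 2: x̄ = F·x = [471123/157933, 1170522/157933]
step 2: P̄ = F·P·Fᵀ + Q = [986719/157933 -241248/157933; -241248/157933 9285466/157933]
step 2: y = z − H·x̄ = [2498977/157933]
step 2: S = H·P̄·Hᵀ + R = [37299797/157933]
step 2: K = P̄·Hᵀ·S⁻¹ = [482496/37299797; -18570932/37299797]
step 2: x' = x̄ + K·y = [118901931/37299797, -17400410/37299797]
step 2: P' = (I − K·H)·P̄ = [231564119/37299797 -241248/37299797; -241248/37299797 9285466/37299797]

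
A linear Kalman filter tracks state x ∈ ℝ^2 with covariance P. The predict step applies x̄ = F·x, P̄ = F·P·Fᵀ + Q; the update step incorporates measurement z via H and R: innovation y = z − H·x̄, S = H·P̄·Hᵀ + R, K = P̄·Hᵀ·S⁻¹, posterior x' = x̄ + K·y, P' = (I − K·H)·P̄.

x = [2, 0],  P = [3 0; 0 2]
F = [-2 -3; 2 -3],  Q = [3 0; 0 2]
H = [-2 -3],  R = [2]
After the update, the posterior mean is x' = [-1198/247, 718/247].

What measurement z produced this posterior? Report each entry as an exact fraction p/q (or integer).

x̄ = F·x = [-4, 4]
P̄ = F·P·Fᵀ + Q = [33 6; 6 32]
S = H·P̄·Hᵀ + R = [494]
K = P̄·Hᵀ·S⁻¹ = [-42/247; -54/247]
x' − x̄ = [-210/247, -270/247] = K·y
y = (KᵀK)⁻¹·Kᵀ·(x' − x̄) = [5]
z = y + H·x̄ = [5] + [-4] = [1]

z = [1]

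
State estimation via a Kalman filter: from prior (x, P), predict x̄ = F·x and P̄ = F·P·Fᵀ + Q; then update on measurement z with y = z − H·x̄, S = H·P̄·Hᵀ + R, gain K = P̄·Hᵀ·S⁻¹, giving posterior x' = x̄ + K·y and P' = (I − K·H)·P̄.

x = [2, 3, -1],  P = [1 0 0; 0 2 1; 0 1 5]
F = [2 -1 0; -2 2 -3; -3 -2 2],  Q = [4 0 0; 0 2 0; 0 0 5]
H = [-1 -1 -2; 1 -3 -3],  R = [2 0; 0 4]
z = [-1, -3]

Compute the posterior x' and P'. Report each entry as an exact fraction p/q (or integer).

x̄ = F·x = [1, 5, -14]
P̄ = F·P·Fᵀ + Q = [10 -5 -4; -5 47 -22; -4 -22 34]
y = z − H·x̄ = [-23, -31]
S = H·P̄·Hᵀ + R = [81 123; 123 401]
K = P̄·Hᵀ·S⁻¹ = [-93/482 73/482; 5321/8676 -1121/2892; -1987/2892 107/964]
x' = x̄ + K·y = [179/241, 12625/4338, -2369/1446]
P' = (I − K·H)·P̄ = [1199/241 1808/241 -1457/241; 1808/241 64045/4338 -16985/1446; -1457/241 -16985/1446 4619/482]

x' = [179/241, 12625/4338, -2369/1446]
P' = [1199/241 1808/241 -1457/241; 1808/241 64045/4338 -16985/1446; -1457/241 -16985/1446 4619/482]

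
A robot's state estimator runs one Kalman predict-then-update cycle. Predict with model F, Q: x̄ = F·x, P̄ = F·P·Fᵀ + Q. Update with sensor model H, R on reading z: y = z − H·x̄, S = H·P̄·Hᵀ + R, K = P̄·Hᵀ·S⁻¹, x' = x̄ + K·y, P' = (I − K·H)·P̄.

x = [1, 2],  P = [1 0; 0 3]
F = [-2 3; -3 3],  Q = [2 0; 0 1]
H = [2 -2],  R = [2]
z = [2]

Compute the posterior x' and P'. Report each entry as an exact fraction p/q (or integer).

x' = [4, 3]
P' = [33 33; 33 301/9]

x̄ = F·x = [4, 3]
P̄ = F·P·Fᵀ + Q = [33 33; 33 37]
y = z − H·x̄ = [0]
S = H·P̄·Hᵀ + R = [18]
K = P̄·Hᵀ·S⁻¹ = [0; -4/9]
x' = x̄ + K·y = [4, 3]
P' = (I − K·H)·P̄ = [33 33; 33 301/9]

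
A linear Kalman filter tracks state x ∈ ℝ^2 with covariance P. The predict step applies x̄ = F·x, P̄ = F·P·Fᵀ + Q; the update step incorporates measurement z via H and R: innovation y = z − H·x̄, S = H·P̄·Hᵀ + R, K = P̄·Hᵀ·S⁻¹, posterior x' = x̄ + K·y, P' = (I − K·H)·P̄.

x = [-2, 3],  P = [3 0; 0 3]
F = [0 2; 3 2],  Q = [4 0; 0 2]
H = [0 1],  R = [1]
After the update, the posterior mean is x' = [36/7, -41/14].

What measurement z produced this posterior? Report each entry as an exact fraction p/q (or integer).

z = [-3]

x̄ = F·x = [6, 0]
P̄ = F·P·Fᵀ + Q = [16 12; 12 41]
S = H·P̄·Hᵀ + R = [42]
K = P̄·Hᵀ·S⁻¹ = [2/7; 41/42]
x' − x̄ = [-6/7, -41/14] = K·y
y = (KᵀK)⁻¹·Kᵀ·(x' − x̄) = [-3]
z = y + H·x̄ = [-3] + [0] = [-3]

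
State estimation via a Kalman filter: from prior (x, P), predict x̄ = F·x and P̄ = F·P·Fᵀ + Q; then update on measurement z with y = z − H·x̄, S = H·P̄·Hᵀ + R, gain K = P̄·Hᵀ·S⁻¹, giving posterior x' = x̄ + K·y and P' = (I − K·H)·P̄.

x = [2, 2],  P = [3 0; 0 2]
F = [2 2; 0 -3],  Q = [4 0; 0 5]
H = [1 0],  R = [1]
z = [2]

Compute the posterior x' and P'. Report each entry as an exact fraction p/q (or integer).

x' = [56/25, -78/25]
P' = [24/25 -12/25; -12/25 431/25]

x̄ = F·x = [8, -6]
P̄ = F·P·Fᵀ + Q = [24 -12; -12 23]
y = z − H·x̄ = [-6]
S = H·P̄·Hᵀ + R = [25]
K = P̄·Hᵀ·S⁻¹ = [24/25; -12/25]
x' = x̄ + K·y = [56/25, -78/25]
P' = (I − K·H)·P̄ = [24/25 -12/25; -12/25 431/25]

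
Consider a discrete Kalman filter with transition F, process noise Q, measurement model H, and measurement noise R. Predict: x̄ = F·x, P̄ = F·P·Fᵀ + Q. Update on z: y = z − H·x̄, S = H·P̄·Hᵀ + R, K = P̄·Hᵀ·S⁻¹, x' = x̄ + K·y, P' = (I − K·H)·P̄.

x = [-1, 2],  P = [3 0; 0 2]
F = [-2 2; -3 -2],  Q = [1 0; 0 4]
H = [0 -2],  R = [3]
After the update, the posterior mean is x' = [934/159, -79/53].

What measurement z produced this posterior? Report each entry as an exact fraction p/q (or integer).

z = [3]

x̄ = F·x = [6, -1]
P̄ = F·P·Fᵀ + Q = [21 10; 10 39]
S = H·P̄·Hᵀ + R = [159]
K = P̄·Hᵀ·S⁻¹ = [-20/159; -26/53]
x' − x̄ = [-20/159, -26/53] = K·y
y = (KᵀK)⁻¹·Kᵀ·(x' − x̄) = [1]
z = y + H·x̄ = [1] + [2] = [3]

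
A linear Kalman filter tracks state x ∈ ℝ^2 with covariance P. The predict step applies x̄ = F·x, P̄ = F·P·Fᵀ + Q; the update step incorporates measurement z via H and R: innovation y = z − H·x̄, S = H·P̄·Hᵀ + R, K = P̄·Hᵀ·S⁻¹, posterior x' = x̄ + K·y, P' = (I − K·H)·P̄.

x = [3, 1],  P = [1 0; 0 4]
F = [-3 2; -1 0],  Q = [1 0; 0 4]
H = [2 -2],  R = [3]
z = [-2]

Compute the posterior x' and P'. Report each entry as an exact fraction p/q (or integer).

x' = [-445/103, -333/103]
P' = [562/103 493/103; 493/103 499/103]

x̄ = F·x = [-7, -3]
P̄ = F·P·Fᵀ + Q = [26 3; 3 5]
y = z − H·x̄ = [6]
S = H·P̄·Hᵀ + R = [103]
K = P̄·Hᵀ·S⁻¹ = [46/103; -4/103]
x' = x̄ + K·y = [-445/103, -333/103]
P' = (I − K·H)·P̄ = [562/103 493/103; 493/103 499/103]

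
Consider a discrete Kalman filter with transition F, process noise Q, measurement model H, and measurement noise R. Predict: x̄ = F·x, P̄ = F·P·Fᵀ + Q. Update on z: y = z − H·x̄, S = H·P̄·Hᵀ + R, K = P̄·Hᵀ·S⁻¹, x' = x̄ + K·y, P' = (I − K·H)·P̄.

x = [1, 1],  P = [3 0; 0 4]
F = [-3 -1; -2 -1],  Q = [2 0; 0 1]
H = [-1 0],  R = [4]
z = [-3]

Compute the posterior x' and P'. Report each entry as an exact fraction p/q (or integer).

x̄ = F·x = [-4, -3]
P̄ = F·P·Fᵀ + Q = [33 22; 22 17]
y = z − H·x̄ = [-7]
S = H·P̄·Hᵀ + R = [37]
K = P̄·Hᵀ·S⁻¹ = [-33/37; -22/37]
x' = x̄ + K·y = [83/37, 43/37]
P' = (I − K·H)·P̄ = [132/37 88/37; 88/37 145/37]

x' = [83/37, 43/37]
P' = [132/37 88/37; 88/37 145/37]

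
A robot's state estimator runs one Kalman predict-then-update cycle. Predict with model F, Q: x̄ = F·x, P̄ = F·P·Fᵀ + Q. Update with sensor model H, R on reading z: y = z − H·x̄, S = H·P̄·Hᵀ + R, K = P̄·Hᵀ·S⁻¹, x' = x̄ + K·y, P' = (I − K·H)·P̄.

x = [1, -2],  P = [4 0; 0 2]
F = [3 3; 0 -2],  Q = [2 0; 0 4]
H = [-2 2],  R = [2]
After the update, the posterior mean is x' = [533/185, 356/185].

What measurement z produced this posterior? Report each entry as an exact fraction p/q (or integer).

x̄ = F·x = [-3, 4]
P̄ = F·P·Fᵀ + Q = [56 -12; -12 12]
S = H·P̄·Hᵀ + R = [370]
K = P̄·Hᵀ·S⁻¹ = [-68/185; 24/185]
x' − x̄ = [1088/185, -384/185] = K·y
y = (KᵀK)⁻¹·Kᵀ·(x' − x̄) = [-16]
z = y + H·x̄ = [-16] + [14] = [-2]

z = [-2]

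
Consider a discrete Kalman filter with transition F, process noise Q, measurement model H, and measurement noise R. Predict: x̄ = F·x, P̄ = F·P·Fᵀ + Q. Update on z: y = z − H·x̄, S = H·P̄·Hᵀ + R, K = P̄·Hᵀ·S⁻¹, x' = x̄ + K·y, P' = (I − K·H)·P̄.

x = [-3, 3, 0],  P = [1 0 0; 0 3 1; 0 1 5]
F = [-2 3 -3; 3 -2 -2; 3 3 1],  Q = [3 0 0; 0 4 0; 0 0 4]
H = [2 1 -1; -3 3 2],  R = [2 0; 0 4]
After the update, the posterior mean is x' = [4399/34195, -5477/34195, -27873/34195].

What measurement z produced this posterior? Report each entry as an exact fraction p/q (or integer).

x̄ = F·x = [15, -15, 0]
P̄ = F·P·Fᵀ + Q = [61 6 0; 6 53 -27; 0 -27 51]
S = H·P̄·Hᵀ + R = [428 -264; -264 802]
K = P̄·Hᵀ·S⁻¹ = [7387/34195 -9207/68390; 12094/34195 15381/68390; -14253/68390 -2901/68390]
x' − x̄ = [-508526/34195, 507448/34195, -27873/34195] = K·y
y = (KᵀK)⁻¹·Kᵀ·(x' − x̄) = [-14, 88]
z = y + H·x̄ = [-14, 88] + [15, -90] = [1, -2]

z = [1, -2]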